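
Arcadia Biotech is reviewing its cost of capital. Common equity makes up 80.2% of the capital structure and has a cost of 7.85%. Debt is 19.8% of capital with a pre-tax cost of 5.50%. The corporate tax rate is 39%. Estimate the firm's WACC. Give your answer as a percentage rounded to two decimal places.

After-tax cost of debt = 5.5% × (1 − 39%) = 3.3550%.
WACC = 0.802 × 7.8500% + 0.198 × 3.3550% = 6.9600%.

6.96%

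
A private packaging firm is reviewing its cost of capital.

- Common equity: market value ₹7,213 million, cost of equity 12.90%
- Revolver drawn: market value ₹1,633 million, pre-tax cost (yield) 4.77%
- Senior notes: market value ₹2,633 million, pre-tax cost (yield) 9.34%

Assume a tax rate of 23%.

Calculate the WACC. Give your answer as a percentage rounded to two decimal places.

10.28%

Total capital V = 7213 + 1633 + 2633 = 11479.
Equity: weight = 7213/11479 = 0.6284; cost = 12.9%.
Revolver drawn: weight = 1633/11479 = 0.1423; after-tax cost = 4.77% × (1 − 23%) = 3.6729%.
Senior notes: weight = 2633/11479 = 0.2294; after-tax cost = 9.34% × (1 − 23%) = 7.1918%.
WACC = 0.6284 × 12.9000% + 0.1423 × 3.6729% + 0.2294 × 7.1918% = 10.2780%.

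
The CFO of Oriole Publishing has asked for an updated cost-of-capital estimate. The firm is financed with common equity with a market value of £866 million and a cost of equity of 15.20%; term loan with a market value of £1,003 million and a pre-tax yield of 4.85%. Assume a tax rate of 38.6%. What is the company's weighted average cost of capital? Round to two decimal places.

8.64%

Total capital V = 866 + 1003 = 1869.
Equity: weight = 866/1869 = 0.4633; cost = 15.2%.
Term loan: weight = 1003/1869 = 0.5367; after-tax cost = 4.85% × (1 − 38.6%) = 2.9779%.
WACC = 0.4633 × 15.2000% + 0.5367 × 2.9779% = 8.6410%.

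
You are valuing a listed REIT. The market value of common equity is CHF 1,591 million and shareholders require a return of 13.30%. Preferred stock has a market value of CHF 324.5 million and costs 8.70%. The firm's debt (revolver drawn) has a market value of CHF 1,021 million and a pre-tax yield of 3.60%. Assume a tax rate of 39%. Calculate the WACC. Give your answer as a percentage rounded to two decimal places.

8.93%

Total capital V = 1591 + 324.5 + 1021 = 2936.5.
Equity: weight = 1591/2936.5 = 0.5418; cost = 13.3%.
Preferred: weight = 324.5/2936.5 = 0.1105; cost = 8.7%.
Revolver drawn: weight = 1021/2936.5 = 0.3477; after-tax cost = 3.6% × (1 − 39%) = 2.1960%.
WACC = 0.5418 × 13.3000% + 0.1105 × 8.7000% + 0.3477 × 2.1960% = 8.9309%.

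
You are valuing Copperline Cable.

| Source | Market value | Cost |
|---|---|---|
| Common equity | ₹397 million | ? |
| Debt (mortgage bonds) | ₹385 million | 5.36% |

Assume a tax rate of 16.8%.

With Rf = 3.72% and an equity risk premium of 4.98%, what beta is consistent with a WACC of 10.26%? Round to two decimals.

2.44

Total capital V = 397 + 385 = 782.
Equity weight = 397/782 = 0.5077.
Mortgage bonds weight = 385/782 = 0.4923.
Debt contribution = 0.4923 × 5.36% × (1 − 16.8%) = 2.1955%.
Required equity contribution = 10.26% − 2.1955% = 8.0645%  ⇒  Re = 15.8852%.
CAPM: 15.8852% = 3.72% + β × 4.98%  ⇒  β = 2.4428.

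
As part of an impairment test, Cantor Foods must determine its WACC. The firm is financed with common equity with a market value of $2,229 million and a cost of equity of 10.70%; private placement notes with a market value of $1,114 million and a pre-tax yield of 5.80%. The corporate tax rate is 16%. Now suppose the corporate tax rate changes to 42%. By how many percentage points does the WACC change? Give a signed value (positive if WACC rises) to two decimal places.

-0.50 pp

Current WACC:
Total capital V = 2229 + 1114 = 3343.
Equity: weight = 2229/3343 = 0.6668; cost = 10.7%.
Private placement notes: weight = 1114/3343 = 0.3332; after-tax cost = 5.8% × (1 − 16%) = 4.8720%.
WACC = 0.6668 × 10.7000% + 0.3332 × 4.8720% = 8.7579%.
After the change:
Total capital V = 2229 + 1114 = 3343.
Equity: weight = 2229/3343 = 0.6668; cost = 10.7%.
Private placement notes: weight = 1114/3343 = 0.3332; after-tax cost = 5.8% × (1 − 42%) = 3.3640%.
WACC = 0.6668 × 10.7000% + 0.3332 × 3.3640% = 8.2554%.
Change in WACC = 8.2554% − 8.7579% = -0.5025 pp.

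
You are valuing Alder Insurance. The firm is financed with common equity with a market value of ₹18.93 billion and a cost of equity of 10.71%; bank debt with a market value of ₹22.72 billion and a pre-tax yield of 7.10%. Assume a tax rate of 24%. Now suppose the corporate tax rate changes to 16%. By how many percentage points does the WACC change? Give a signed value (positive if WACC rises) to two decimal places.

Current WACC:
Total capital V = 18.93 + 22.72 = 41.65.
Equity: weight = 18.93/41.65 = 0.4545; cost = 10.71%.
Bank debt: weight = 22.72/41.65 = 0.5455; after-tax cost = 7.1% × (1 − 24%) = 5.3960%.
WACC = 0.4545 × 10.7100% + 0.5455 × 5.3960% = 7.8112%.
After the change:
Total capital V = 18.93 + 22.72 = 41.65.
Equity: weight = 18.93/41.65 = 0.4545; cost = 10.71%.
Bank debt: weight = 22.72/41.65 = 0.5455; after-tax cost = 7.1% × (1 − 16%) = 5.9640%.
WACC = 0.4545 × 10.7100% + 0.5455 × 5.9640% = 8.1211%.
Change in WACC = 8.1211% − 7.8112% = 0.3098 pp.

+0.31 pp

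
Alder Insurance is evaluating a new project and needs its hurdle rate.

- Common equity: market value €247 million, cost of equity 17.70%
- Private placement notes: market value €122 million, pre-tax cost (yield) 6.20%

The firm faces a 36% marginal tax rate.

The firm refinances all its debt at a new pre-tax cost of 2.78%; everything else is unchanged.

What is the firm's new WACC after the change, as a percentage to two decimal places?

After the change:
Total capital V = 247 + 122 = 369.
Equity: weight = 247/369 = 0.6694; cost = 17.7%.
Private placement notes: weight = 122/369 = 0.3306; after-tax cost = 2.78% × (1 − 36%) = 1.7792%.
WACC = 0.6694 × 17.7000% + 0.3306 × 1.7792% = 12.4362%.

12.44%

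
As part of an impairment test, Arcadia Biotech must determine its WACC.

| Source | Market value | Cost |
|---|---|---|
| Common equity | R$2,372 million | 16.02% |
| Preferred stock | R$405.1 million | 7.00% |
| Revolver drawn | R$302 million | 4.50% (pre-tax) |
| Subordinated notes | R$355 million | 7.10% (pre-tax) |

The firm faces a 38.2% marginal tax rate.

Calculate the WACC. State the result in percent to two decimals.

12.59%

Total capital V = 2372 + 405.1 + 302 + 355 = 3434.1.
Equity: weight = 2372/3434.1 = 0.6907; cost = 16.02%.
Preferred: weight = 405.1/3434.1 = 0.1180; cost = 7%.
Revolver drawn: weight = 302/3434.1 = 0.0879; after-tax cost = 4.5% × (1 − 38.2%) = 2.7810%.
Subordinated notes: weight = 355/3434.1 = 0.1034; after-tax cost = 7.1% × (1 − 38.2%) = 4.3878%.
WACC = 0.6907 × 16.0200% + 0.1180 × 7.0000% + 0.0879 × 2.7810% + 0.1034 × 4.3878% = 12.5892%.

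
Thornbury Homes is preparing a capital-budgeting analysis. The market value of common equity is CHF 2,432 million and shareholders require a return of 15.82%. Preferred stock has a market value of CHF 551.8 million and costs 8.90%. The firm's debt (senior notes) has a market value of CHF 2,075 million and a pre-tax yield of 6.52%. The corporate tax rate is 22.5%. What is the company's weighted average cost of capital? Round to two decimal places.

Total capital V = 2432 + 551.8 + 2075 = 5058.8.
Equity: weight = 2432/5058.8 = 0.4807; cost = 15.82%.
Preferred: weight = 551.8/5058.8 = 0.1091; cost = 8.9%.
Senior notes: weight = 2075/5058.8 = 0.4102; after-tax cost = 6.52% × (1 − 22.5%) = 5.0530%.
WACC = 0.4807 × 15.8200% + 0.1091 × 8.9000% + 0.4102 × 5.0530% = 10.6488%.

10.65%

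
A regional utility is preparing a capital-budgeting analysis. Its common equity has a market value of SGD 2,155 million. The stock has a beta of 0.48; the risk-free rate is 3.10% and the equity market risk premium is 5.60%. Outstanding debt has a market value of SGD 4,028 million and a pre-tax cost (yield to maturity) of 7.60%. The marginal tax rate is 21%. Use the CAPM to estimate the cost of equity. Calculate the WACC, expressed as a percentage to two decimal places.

Cost of equity via CAPM: Re = 3.1% + 0.48 × 5.6% = 5.7880%.
Total capital V = 2155 + 4028 = 6183.
Equity: weight = 2155/6183 = 0.3485; cost = 5.788%.
Debt: weight = 4028/6183 = 0.6515; after-tax cost = 7.6% × (1 − 21%) = 6.0040%.
WACC = 0.3485 × 5.7880% + 0.6515 × 6.0040% = 5.9287%.

5.93%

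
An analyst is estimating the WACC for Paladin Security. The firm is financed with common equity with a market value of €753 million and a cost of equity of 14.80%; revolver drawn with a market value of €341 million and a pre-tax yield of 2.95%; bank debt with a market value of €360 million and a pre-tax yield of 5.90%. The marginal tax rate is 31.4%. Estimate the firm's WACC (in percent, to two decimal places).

Total capital V = 753 + 341 + 360 = 1454.
Equity: weight = 753/1454 = 0.5179; cost = 14.8%.
Revolver drawn: weight = 341/1454 = 0.2345; after-tax cost = 2.95% × (1 − 31.4%) = 2.0237%.
Bank debt: weight = 360/1454 = 0.2476; after-tax cost = 5.9% × (1 − 31.4%) = 4.0474%.
WACC = 0.5179 × 14.8000% + 0.2345 × 2.0237% + 0.2476 × 4.0474% = 9.1414%.

9.14%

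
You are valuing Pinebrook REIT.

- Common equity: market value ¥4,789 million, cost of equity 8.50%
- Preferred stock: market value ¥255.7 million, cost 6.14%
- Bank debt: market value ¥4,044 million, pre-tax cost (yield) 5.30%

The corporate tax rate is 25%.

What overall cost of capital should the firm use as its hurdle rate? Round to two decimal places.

Total capital V = 4789 + 255.7 + 4044 = 9088.7.
Equity: weight = 4789/9088.7 = 0.5269; cost = 8.5%.
Preferred: weight = 255.7/9088.7 = 0.0281; cost = 6.14%.
Bank debt: weight = 4044/9088.7 = 0.4449; after-tax cost = 5.3% × (1 − 25%) = 3.9750%.
WACC = 0.5269 × 8.5000% + 0.0281 × 6.1400% + 0.4449 × 3.9750% = 6.4202%.

6.42%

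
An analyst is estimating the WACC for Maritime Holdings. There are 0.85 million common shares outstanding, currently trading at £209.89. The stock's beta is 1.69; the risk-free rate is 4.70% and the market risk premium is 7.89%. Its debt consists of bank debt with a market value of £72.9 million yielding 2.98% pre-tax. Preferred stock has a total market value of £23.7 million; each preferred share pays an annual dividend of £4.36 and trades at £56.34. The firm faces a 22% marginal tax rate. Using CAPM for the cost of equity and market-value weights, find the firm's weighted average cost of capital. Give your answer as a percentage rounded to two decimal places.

Cost of equity via CAPM: Re = 4.7% + 1.69 × 7.89% = 18.0341%.
Cost of preferred: Rp = 4.36 / 56.34 = 7.7387%.
Market value of equity E = 209.89 × 0.85m = 178.4065m.
Total capital V = 178.4065 + 23.7 + 72.9 = 275.0065.
Equity: weight = 178.4065/275.0065 = 0.6487; cost = 18.0341%.
Preferred: weight = 23.7/275.0065 = 0.0862; cost = 7.7387%.
Bank debt: weight = 72.9/275.0065 = 0.2651; after-tax cost = 2.98% × (1 − 22%) = 2.3244%.
WACC = 0.6487 × 18.0341% + 0.0862 × 7.7387% + 0.2651 × 2.3244% = 12.9824%.

12.98%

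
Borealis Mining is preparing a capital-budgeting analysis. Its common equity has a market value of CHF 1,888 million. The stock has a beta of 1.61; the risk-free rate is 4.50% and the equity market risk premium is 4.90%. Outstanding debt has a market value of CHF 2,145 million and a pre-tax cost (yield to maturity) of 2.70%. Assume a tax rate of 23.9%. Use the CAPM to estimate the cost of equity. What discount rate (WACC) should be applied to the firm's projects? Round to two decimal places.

Cost of equity via CAPM: Re = 4.5% + 1.61 × 4.9% = 12.3890%.
Total capital V = 1888 + 2145 = 4033.
Equity: weight = 1888/4033 = 0.4681; cost = 12.389%.
Debt: weight = 2145/4033 = 0.5319; after-tax cost = 2.7% × (1 − 23.9%) = 2.0547%.
WACC = 0.4681 × 12.3890% + 0.5319 × 2.0547% = 6.8926%.

6.89%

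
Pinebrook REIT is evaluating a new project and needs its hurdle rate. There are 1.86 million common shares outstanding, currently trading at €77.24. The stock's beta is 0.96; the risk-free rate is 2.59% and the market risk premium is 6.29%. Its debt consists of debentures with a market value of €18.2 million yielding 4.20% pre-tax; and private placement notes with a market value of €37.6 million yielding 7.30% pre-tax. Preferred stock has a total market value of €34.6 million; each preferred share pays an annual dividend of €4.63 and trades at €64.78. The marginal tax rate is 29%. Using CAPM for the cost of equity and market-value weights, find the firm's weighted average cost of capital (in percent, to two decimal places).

Cost of equity via CAPM: Re = 2.59% + 0.96 × 6.29% = 8.6284%.
Cost of preferred: Rp = 4.63 / 64.78 = 7.1473%.
Market value of equity E = 77.24 × 1.86m = 143.6664m.
Total capital V = 143.6664 + 34.6 + 18.2 + 37.6 = 234.0664.
Equity: weight = 143.6664/234.0664 = 0.6138; cost = 8.6284%.
Preferred: weight = 34.6/234.0664 = 0.1478; cost = 7.1473%.
Debentures: weight = 18.2/234.0664 = 0.0778; after-tax cost = 4.2% × (1 − 29%) = 2.9820%.
Private placement notes: weight = 37.6/234.0664 = 0.1606; after-tax cost = 7.3% × (1 − 29%) = 5.1830%.
WACC = 0.6138 × 8.6284% + 0.1478 × 7.1473% + 0.0778 × 2.9820% + 0.1606 × 5.1830% = 7.4170%.

7.42%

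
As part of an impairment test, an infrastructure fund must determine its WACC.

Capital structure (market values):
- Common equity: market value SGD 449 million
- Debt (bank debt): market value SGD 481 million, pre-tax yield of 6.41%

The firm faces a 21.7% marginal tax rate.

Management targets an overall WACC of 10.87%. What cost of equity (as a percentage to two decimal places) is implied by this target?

17.14%

Total capital V = 449 + 481 = 930.
Equity weight = 449/930 = 0.4828.
Bank debt weight = 481/930 = 0.5172.
Debt contribution = 0.5172 × 6.41% × (1 − 21.7%) = 2.5959%.
Required equity contribution = 10.87% − 2.5959% = 8.2741%.
Re = 8.2741% / 0.4828 = 17.1380%.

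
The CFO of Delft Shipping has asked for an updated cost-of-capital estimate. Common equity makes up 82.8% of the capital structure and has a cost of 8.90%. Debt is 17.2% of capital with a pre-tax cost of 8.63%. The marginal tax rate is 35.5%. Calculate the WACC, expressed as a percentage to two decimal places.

8.33%

After-tax cost of debt = 8.63% × (1 − 35.5%) = 5.5664%.
WACC = 0.828 × 8.9000% + 0.172 × 5.5664% = 8.3266%.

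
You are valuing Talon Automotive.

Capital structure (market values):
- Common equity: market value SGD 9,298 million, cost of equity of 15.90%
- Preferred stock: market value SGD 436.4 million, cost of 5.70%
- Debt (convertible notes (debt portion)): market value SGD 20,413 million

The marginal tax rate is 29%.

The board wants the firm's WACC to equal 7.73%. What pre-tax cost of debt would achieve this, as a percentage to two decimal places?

Total capital V = 9298 + 436.4 + 20413 = 30147.4.
Equity weight = 9298/30147.4 = 0.3084.
Preferred weight = 436.4/30147.4 = 0.0145.
Convertible notes (debt portion) weight = 20413/30147.4 = 0.6771.
Equity contribution = 0.3084 × 15.9% = 4.9038%.
Preferred contribution = 0.0145 × 5.7% = 0.0825%.
Remaining for debt = 7.73% − 4.9864% = 2.7436%.
Rd × (1 − 29%) × 0.6771 = 2.7436%  ⇒  Rd = 5.7071%.

5.71%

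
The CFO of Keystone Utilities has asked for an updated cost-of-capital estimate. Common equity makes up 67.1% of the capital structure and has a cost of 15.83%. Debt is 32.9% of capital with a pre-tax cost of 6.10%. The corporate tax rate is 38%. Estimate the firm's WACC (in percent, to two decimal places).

11.87%

After-tax cost of debt = 6.1% × (1 − 38%) = 3.7820%.
WACC = 0.671 × 15.8300% + 0.329 × 3.7820% = 11.8662%.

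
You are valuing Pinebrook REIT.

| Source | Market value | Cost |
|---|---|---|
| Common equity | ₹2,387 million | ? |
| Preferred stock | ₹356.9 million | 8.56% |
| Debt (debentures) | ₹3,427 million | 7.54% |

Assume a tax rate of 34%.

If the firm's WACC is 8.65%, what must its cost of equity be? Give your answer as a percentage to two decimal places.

13.94%

Total capital V = 2387 + 356.9 + 3427 = 6170.9.
Equity weight = 2387/6170.9 = 0.3868.
Preferred weight = 356.9/6170.9 = 0.0578.
Debentures weight = 3427/6170.9 = 0.5553.
Debt contribution = 0.5553 × 7.54% × (1 − 34%) = 2.7636%.
Preferred contribution = 0.0578 × 8.56% = 0.4951%.
Required equity contribution = 8.65% − 3.2587% = 5.3913%.
Re = 5.3913% / 0.3868 = 13.9376%.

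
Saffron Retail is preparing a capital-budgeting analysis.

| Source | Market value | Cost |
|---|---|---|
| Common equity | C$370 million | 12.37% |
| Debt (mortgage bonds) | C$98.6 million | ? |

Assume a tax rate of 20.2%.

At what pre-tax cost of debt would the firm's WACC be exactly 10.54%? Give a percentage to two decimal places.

4.60%

Total capital V = 370 + 98.6 = 468.6.
Equity weight = 370/468.6 = 0.7896.
Mortgage bonds weight = 98.6/468.6 = 0.2104.
Equity contribution = 0.7896 × 12.37% = 9.7672%.
Remaining for debt = 10.54% − 9.7672% = 0.7728%.
Rd × (1 − 20.2%) × 0.2104 = 0.7728%  ⇒  Rd = 4.6026%.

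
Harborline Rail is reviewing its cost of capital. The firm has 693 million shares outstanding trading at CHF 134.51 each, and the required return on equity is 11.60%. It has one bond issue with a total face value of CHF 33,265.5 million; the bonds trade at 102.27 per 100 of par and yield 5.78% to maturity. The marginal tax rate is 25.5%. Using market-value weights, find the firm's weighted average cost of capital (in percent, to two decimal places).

9.65%

Market value of equity E = 134.51 × 693m = 93215.43m. Market value of debt D = 33265.5m × 102.27/100 = 34020.62685m.
Total capital V = 93215.43 + 34020.62685 = 127236.05685.
Equity: weight = 93215.43/127236.05685 = 0.7326; cost = 11.6%.
Bonds outstanding: weight = 34020.62685/127236.05685 = 0.2674; after-tax cost = 5.78% × (1 − 25.5%) = 4.3061%.
WACC = 0.7326 × 11.6000% + 0.2674 × 4.3061% = 9.6497%.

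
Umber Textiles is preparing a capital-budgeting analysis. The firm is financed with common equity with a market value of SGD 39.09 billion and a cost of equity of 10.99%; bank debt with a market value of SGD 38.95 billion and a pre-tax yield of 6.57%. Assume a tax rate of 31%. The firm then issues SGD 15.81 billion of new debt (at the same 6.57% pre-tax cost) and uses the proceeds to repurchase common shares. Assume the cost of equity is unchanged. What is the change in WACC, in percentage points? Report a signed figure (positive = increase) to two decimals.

Current WACC:
Total capital V = 39.09 + 38.95 = 78.04.
Equity: weight = 39.09/78.04 = 0.5009; cost = 10.99%.
Bank debt: weight = 38.95/78.04 = 0.4991; after-tax cost = 6.57% × (1 − 31%) = 4.5333%.
WACC = 0.5009 × 10.9900% + 0.4991 × 4.5333% = 7.7674%.
After the change:
Total capital V = 23.28 + 54.76 = 78.04.
Equity: weight = 23.28/78.04 = 0.2983; cost = 10.99%.
Bank debt: weight = 54.76/78.04 = 0.7017; after-tax cost = 6.57% × (1 − 31%) = 4.5333%.
WACC = 0.2983 × 10.9900% + 0.7017 × 4.5333% = 6.4594%.
Change in WACC = 6.4594% − 7.7674% = -1.3081 pp.

-1.31 pp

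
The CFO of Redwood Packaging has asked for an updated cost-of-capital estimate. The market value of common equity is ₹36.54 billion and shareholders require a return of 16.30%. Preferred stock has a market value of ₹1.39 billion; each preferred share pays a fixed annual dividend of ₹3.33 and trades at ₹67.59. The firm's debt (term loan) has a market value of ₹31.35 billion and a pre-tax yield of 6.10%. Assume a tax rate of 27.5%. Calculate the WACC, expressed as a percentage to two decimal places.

Cost of preferred: Rp = 3.33 / 67.59 = 4.9268%.
Total capital V = 36.54 + 1.39 + 31.35 = 69.28.
Equity: weight = 36.54/69.28 = 0.5274; cost = 16.3%.
Preferred: weight = 1.39/69.28 = 0.0201; cost = 4.9268%.
Term loan: weight = 31.35/69.28 = 0.4525; after-tax cost = 6.1% × (1 − 27.5%) = 4.4225%.
WACC = 0.5274 × 16.3000% + 0.0201 × 4.9268% + 0.4525 × 4.4225% = 10.6971%.

10.70%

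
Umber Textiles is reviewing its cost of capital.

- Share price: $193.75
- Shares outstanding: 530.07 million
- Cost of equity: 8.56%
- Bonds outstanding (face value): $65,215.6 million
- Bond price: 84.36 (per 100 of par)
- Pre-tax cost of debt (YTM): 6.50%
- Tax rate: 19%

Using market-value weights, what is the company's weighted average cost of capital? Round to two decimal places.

7.41%

Market value of equity E = 193.75 × 530.07m = 102701.0625m. Market value of debt D = 65215.6m × 84.36/100 = 55015.88016m.
Total capital V = 102701.0625 + 55015.88016 = 157716.94266.
Equity: weight = 102701.0625/157716.94266 = 0.6512; cost = 8.56%.
Bonds outstanding: weight = 55015.88016/157716.94266 = 0.3488; after-tax cost = 6.5% × (1 − 19%) = 5.2650%.
WACC = 0.6512 × 8.5600% + 0.3488 × 5.2650% = 7.4106%.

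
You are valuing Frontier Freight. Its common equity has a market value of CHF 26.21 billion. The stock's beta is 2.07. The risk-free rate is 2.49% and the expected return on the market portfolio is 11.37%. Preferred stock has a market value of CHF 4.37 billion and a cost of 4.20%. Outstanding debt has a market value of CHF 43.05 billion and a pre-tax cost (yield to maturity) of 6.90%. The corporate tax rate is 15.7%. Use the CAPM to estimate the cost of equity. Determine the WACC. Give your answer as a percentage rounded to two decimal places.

Market risk premium = 11.37% − 2.49% = 8.88%.
Cost of equity via CAPM: Re = 2.49% + 2.07 × 8.88% = 20.8716%.
Total capital V = 26.21 + 4.37 + 43.05 = 73.63.
Equity: weight = 26.21/73.63 = 0.3560; cost = 20.8716%.
Preferred: weight = 4.37/73.63 = 0.0594; cost = 4.2%.
Debt: weight = 43.05/73.63 = 0.5847; after-tax cost = 6.9% × (1 − 15.7%) = 5.8167%.
WACC = 0.3560 × 20.8716% + 0.0594 × 4.2000% + 0.5847 × 5.8167% = 11.0798%.

11.08%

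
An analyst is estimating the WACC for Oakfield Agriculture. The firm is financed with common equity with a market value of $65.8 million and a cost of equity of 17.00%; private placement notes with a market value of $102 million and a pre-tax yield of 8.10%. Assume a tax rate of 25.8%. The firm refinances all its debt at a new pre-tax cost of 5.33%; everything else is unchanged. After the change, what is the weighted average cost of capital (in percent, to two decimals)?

After the change:
Total capital V = 65.8 + 102 = 167.8.
Equity: weight = 65.8/167.8 = 0.3921; cost = 17%.
Private placement notes: weight = 102/167.8 = 0.6079; after-tax cost = 5.33% × (1 − 25.8%) = 3.9549%.
WACC = 0.3921 × 17.0000% + 0.6079 × 3.9549% = 9.0703%.

9.07%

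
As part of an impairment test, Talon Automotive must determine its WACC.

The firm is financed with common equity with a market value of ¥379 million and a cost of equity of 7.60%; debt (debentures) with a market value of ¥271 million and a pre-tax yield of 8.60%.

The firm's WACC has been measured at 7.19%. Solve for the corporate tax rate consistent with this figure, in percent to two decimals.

23.06%

Total capital V = 379 + 271 = 650.
Equity weight = 379/650 = 0.5831.
Debentures weight = 271/650 = 0.4169.
Equity contribution = 0.5831 × 7.6% = 4.4314%.
Debt contribution must be 7.19% − 4.4314% = 2.7586%.
0.4169 × 8.6% × (1 − T) = 2.7586%  ⇒  (1 − T) = 0.7694.
T = 23.0627%.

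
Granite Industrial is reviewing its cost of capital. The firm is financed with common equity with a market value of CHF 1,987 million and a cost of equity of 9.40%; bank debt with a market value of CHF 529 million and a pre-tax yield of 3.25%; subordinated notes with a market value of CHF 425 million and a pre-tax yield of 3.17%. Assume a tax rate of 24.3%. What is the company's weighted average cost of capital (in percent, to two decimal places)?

Total capital V = 1987 + 529 + 425 = 2941.
Equity: weight = 1987/2941 = 0.6756; cost = 9.4%.
Bank debt: weight = 529/2941 = 0.1799; after-tax cost = 3.25% × (1 − 24.3%) = 2.4602%.
Subordinated notes: weight = 425/2941 = 0.1445; after-tax cost = 3.17% × (1 − 24.3%) = 2.3997%.
WACC = 0.6756 × 9.4000% + 0.1799 × 2.4602% + 0.1445 × 2.3997% = 7.1401%.

7.14%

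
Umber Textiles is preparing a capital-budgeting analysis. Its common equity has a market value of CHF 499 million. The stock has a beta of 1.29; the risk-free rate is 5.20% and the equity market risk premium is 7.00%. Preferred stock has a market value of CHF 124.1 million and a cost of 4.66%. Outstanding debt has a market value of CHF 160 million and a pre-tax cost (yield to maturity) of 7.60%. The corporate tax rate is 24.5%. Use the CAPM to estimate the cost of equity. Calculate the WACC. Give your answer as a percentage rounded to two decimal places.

10.98%

Cost of equity via CAPM: Re = 5.2% + 1.29 × 7.0% = 14.2300%.
Total capital V = 499 + 124.1 + 160 = 783.1.
Equity: weight = 499/783.1 = 0.6372; cost = 14.23%.
Preferred: weight = 124.1/783.1 = 0.1585; cost = 4.66%.
Debt: weight = 160/783.1 = 0.2043; after-tax cost = 7.6% × (1 − 24.5%) = 5.7380%.
WACC = 0.6372 × 14.2300% + 0.1585 × 4.6600% + 0.2043 × 5.7380% = 10.9784%.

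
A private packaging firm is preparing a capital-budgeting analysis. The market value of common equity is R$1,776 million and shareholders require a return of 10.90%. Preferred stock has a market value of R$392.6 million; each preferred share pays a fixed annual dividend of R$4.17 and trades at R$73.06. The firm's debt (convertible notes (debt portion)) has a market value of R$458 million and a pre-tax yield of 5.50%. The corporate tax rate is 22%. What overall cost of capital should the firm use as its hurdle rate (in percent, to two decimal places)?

Cost of preferred: Rp = 4.17 / 73.06 = 5.7076%.
Total capital V = 1776 + 392.6 + 458 = 2626.6.
Equity: weight = 1776/2626.6 = 0.6762; cost = 10.9%.
Preferred: weight = 392.6/2626.6 = 0.1495; cost = 5.7076%.
Convertible notes (debt portion): weight = 458/2626.6 = 0.1744; after-tax cost = 5.5% × (1 − 22%) = 4.2900%.
WACC = 0.6762 × 10.9000% + 0.1495 × 5.7076% + 0.1744 × 4.2900% = 8.9713%.

8.97%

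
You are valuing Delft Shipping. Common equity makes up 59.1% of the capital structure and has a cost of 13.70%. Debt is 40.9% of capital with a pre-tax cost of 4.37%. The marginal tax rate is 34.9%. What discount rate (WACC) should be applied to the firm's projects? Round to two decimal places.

9.26%

After-tax cost of debt = 4.37% × (1 − 34.9%) = 2.8449%.
WACC = 0.591 × 13.7000% + 0.409 × 2.8449% = 9.2603%.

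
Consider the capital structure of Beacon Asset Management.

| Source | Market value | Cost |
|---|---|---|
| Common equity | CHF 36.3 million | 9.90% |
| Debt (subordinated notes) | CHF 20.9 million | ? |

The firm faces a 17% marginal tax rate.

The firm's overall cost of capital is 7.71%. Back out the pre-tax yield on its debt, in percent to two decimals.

Total capital V = 36.3 + 20.9 = 57.2.
Equity weight = 36.3/57.2 = 0.6346.
Subordinated notes weight = 20.9/57.2 = 0.3654.
Equity contribution = 0.6346 × 9.9% = 6.2827%.
Remaining for debt = 7.71% − 6.2827% = 1.4273%.
Rd × (1 − 17%) × 0.3654 = 1.4273%  ⇒  Rd = 4.7064%.

4.71%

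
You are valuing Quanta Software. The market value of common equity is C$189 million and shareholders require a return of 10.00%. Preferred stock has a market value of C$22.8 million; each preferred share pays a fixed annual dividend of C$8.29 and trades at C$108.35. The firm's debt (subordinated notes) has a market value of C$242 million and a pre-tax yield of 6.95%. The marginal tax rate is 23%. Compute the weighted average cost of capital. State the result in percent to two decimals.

7.40%

Cost of preferred: Rp = 8.29 / 108.35 = 7.6511%.
Total capital V = 189 + 22.8 + 242 = 453.8.
Equity: weight = 189/453.8 = 0.4165; cost = 10%.
Preferred: weight = 22.8/453.8 = 0.0502; cost = 7.6511%.
Subordinated notes: weight = 242/453.8 = 0.5333; after-tax cost = 6.95% × (1 − 23%) = 5.3515%.
WACC = 0.4165 × 10.0000% + 0.0502 × 7.6511% + 0.5333 × 5.3515% = 7.4031%.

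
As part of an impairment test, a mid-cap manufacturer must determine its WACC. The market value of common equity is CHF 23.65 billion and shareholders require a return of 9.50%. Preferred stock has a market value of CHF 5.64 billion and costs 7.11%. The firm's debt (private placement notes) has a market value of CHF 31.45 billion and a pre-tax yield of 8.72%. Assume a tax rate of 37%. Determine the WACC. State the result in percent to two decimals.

7.20%

Total capital V = 23.65 + 5.64 + 31.45 = 60.74.
Equity: weight = 23.65/60.74 = 0.3894; cost = 9.5%.
Preferred: weight = 5.64/60.74 = 0.0929; cost = 7.11%.
Private placement notes: weight = 31.45/60.74 = 0.5178; after-tax cost = 8.72% × (1 − 37%) = 5.4936%.
WACC = 0.3894 × 9.5000% + 0.0929 × 7.1100% + 0.5178 × 5.4936% = 7.2036%.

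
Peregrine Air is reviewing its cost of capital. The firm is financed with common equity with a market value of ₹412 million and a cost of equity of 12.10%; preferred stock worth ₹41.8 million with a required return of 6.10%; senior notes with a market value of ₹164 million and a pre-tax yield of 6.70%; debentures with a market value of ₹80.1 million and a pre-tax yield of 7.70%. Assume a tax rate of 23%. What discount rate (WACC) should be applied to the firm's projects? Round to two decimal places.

Total capital V = 412 + 41.8 + 164 + 80.1 = 697.9.
Equity: weight = 412/697.9 = 0.5903; cost = 12.1%.
Preferred: weight = 41.8/697.9 = 0.0599; cost = 6.1%.
Senior notes: weight = 164/697.9 = 0.2350; after-tax cost = 6.7% × (1 − 23%) = 5.1590%.
Debentures: weight = 80.1/697.9 = 0.1148; after-tax cost = 7.7% × (1 − 23%) = 5.9290%.
WACC = 0.5903 × 12.1000% + 0.0599 × 6.1000% + 0.2350 × 5.1590% + 0.1148 × 5.9290% = 9.4013%.

9.40%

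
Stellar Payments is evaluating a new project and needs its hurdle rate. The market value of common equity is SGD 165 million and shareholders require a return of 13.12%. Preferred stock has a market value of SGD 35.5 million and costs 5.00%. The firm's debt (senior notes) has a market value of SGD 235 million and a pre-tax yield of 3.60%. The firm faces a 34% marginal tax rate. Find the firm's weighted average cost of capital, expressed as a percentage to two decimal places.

6.66%

Total capital V = 165 + 35.5 + 235 = 435.5.
Equity: weight = 165/435.5 = 0.3789; cost = 13.12%.
Preferred: weight = 35.5/435.5 = 0.0815; cost = 5%.
Senior notes: weight = 235/435.5 = 0.5396; after-tax cost = 3.6% × (1 − 34%) = 2.3760%.
WACC = 0.3789 × 13.1200% + 0.0815 × 5.0000% + 0.5396 × 2.3760% = 6.6605%.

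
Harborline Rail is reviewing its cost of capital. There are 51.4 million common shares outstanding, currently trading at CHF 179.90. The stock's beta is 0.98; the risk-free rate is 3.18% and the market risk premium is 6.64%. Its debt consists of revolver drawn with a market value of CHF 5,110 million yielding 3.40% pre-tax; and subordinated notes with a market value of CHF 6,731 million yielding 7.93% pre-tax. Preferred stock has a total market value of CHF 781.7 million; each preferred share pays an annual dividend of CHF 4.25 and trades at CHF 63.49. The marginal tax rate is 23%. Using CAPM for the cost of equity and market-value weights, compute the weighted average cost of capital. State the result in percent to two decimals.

6.83%

Cost of equity via CAPM: Re = 3.18% + 0.98 × 6.64% = 9.6872%.
Cost of preferred: Rp = 4.25 / 63.49 = 6.6940%.
Market value of equity E = 179.9 × 51.4m = 9246.86m.
Total capital V = 9246.86 + 781.7 + 5110 + 6731 = 21869.56.
Equity: weight = 9246.86/21869.56 = 0.4228; cost = 9.6872%.
Preferred: weight = 781.7/21869.56 = 0.0357; cost = 6.694%.
Revolver drawn: weight = 5110/21869.56 = 0.2337; after-tax cost = 3.4% × (1 − 23%) = 2.6180%.
Subordinated notes: weight = 6731/21869.56 = 0.3078; after-tax cost = 7.93% × (1 − 23%) = 6.1061%.
WACC = 0.4228 × 9.6872% + 0.0357 × 6.6940% + 0.2337 × 2.6180% + 0.3078 × 6.1061% = 6.8262%.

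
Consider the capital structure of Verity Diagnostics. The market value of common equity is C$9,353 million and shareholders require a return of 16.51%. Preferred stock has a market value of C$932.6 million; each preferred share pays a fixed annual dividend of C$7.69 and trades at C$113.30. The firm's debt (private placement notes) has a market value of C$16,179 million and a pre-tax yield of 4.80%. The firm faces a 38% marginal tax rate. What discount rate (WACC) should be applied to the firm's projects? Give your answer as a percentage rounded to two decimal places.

Cost of preferred: Rp = 7.69 / 113.3 = 6.7873%.
Total capital V = 9353 + 932.6 + 16179 = 26464.6.
Equity: weight = 9353/26464.6 = 0.3534; cost = 16.51%.
Preferred: weight = 932.6/26464.6 = 0.0352; cost = 6.7873%.
Private placement notes: weight = 16179/26464.6 = 0.6113; after-tax cost = 4.8% × (1 − 38%) = 2.9760%.
WACC = 0.3534 × 16.5100% + 0.0352 × 6.7873% + 0.6113 × 2.9760% = 7.8934%.

7.89%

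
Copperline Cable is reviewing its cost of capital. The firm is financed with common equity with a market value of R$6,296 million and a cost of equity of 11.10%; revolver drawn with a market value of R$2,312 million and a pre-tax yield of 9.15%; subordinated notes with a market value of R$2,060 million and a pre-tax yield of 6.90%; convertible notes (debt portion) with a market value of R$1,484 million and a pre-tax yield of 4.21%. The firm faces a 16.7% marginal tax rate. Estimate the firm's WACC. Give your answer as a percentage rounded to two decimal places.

8.60%

Total capital V = 6296 + 2312 + 2060 + 1484 = 12152.
Equity: weight = 6296/12152 = 0.5181; cost = 11.1%.
Revolver drawn: weight = 2312/12152 = 0.1903; after-tax cost = 9.15% × (1 − 16.7%) = 7.6220%.
Subordinated notes: weight = 2060/12152 = 0.1695; after-tax cost = 6.9% × (1 − 16.7%) = 5.7477%.
Convertible notes (debt portion): weight = 1484/12152 = 0.1221; after-tax cost = 4.21% × (1 − 16.7%) = 3.5069%.
WACC = 0.5181 × 11.1000% + 0.1903 × 7.6220% + 0.1695 × 5.7477% + 0.1221 × 3.5069% = 8.6037%.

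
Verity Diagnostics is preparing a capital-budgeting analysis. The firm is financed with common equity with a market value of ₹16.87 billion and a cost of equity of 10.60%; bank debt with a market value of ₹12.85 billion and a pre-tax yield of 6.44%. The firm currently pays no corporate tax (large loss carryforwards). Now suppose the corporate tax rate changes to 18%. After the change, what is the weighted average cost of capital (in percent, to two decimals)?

After the change:
Total capital V = 16.87 + 12.85 = 29.72.
Equity: weight = 16.87/29.72 = 0.5676; cost = 10.6%.
Bank debt: weight = 12.85/29.72 = 0.4324; after-tax cost = 6.44% × (1 − 18%) = 5.2808%.
WACC = 0.5676 × 10.6000% + 0.4324 × 5.2808% = 8.3001%.

8.30%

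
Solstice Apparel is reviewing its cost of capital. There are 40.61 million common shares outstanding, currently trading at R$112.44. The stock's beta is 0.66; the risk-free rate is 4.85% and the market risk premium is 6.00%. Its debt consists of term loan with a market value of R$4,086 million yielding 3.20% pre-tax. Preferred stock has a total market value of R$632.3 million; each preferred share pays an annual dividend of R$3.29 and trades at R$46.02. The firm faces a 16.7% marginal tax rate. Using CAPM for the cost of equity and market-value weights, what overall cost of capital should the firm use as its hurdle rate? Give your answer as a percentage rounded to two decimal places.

Cost of equity via CAPM: Re = 4.85% + 0.66 × 6.0% = 8.8100%.
Cost of preferred: Rp = 3.29 / 46.02 = 7.1491%.
Market value of equity E = 112.44 × 40.61m = 4566.1884m.
Total capital V = 4566.1884 + 632.3 + 4086 = 9284.4884.
Equity: weight = 4566.1884/9284.4884 = 0.4918; cost = 8.81%.
Preferred: weight = 632.3/9284.4884 = 0.0681; cost = 7.1491%.
Term loan: weight = 4086/9284.4884 = 0.4401; after-tax cost = 3.2% × (1 − 16.7%) = 2.6656%.
WACC = 0.4918 × 8.8100% + 0.0681 × 7.1491% + 0.4401 × 2.6656% = 5.9928%.

5.99%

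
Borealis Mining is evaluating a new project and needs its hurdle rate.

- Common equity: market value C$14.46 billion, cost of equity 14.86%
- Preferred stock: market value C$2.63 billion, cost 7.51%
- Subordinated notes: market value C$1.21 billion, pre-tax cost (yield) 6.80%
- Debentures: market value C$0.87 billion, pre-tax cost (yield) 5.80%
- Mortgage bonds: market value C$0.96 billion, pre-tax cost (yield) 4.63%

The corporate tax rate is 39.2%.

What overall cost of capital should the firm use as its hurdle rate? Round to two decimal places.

12.19%

Total capital V = 14.46 + 2.63 + 1.21 + 0.87 + 0.96 = 20.13.
Equity: weight = 14.46/20.13 = 0.7183; cost = 14.86%.
Preferred: weight = 2.63/20.13 = 0.1307; cost = 7.51%.
Subordinated notes: weight = 1.21/20.13 = 0.0601; after-tax cost = 6.8% × (1 − 39.2%) = 4.1344%.
Debentures: weight = 0.87/20.13 = 0.0432; after-tax cost = 5.8% × (1 − 39.2%) = 3.5264%.
Mortgage bonds: weight = 0.96/20.13 = 0.0477; after-tax cost = 4.63% × (1 − 39.2%) = 2.8150%.
WACC = 0.7183 × 14.8600% + 0.1307 × 7.5100% + 0.0601 × 4.1344% + 0.0432 × 3.5264% + 0.0477 × 2.8150% = 12.1908%.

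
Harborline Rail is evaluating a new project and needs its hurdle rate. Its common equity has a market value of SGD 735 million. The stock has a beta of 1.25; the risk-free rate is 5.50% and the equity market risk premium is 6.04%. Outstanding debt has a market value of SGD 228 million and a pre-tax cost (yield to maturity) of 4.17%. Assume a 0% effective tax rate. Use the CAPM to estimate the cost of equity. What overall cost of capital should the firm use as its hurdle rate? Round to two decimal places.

10.95%

Cost of equity via CAPM: Re = 5.5% + 1.25 × 6.04% = 13.0500%.
Total capital V = 735 + 228 = 963.
Equity: weight = 735/963 = 0.7632; cost = 13.05%.
Debt: weight = 228/963 = 0.2368; after-tax cost = 4.17% × (1 − 0%) = 4.1700%.
WACC = 0.7632 × 13.0500% + 0.2368 × 4.1700% = 10.9476%.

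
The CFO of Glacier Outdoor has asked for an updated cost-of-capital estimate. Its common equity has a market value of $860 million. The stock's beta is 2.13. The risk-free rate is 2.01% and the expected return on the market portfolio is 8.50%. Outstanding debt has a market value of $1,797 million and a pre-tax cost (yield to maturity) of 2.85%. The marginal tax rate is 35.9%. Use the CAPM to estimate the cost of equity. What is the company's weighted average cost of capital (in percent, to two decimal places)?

Market risk premium = 8.5% − 2.01% = 6.49%.
Cost of equity via CAPM: Re = 2.01% + 2.13 × 6.49% = 15.8337%.
Total capital V = 860 + 1797 = 2657.
Equity: weight = 860/2657 = 0.3237; cost = 15.8337%.
Debt: weight = 1797/2657 = 0.6763; after-tax cost = 2.85% × (1 − 35.9%) = 1.8269%.
WACC = 0.3237 × 15.8337% + 0.6763 × 1.8269% = 6.3605%.

6.36%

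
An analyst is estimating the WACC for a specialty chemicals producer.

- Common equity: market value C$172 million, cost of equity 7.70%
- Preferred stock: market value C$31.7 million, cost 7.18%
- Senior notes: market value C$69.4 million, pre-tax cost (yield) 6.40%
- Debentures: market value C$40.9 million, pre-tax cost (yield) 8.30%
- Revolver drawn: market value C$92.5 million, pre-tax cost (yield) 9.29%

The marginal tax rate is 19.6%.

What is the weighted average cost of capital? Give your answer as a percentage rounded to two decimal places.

Total capital V = 172 + 31.7 + 69.4 + 40.9 + 92.5 = 406.5.
Equity: weight = 172/406.5 = 0.4231; cost = 7.7%.
Preferred: weight = 31.7/406.5 = 0.0780; cost = 7.18%.
Senior notes: weight = 69.4/406.5 = 0.1707; after-tax cost = 6.4% × (1 − 19.6%) = 5.1456%.
Debentures: weight = 40.9/406.5 = 0.1006; after-tax cost = 8.3% × (1 − 19.6%) = 6.6732%.
Revolver drawn: weight = 92.5/406.5 = 0.2276; after-tax cost = 9.29% × (1 − 19.6%) = 7.4692%.
WACC = 0.4231 × 7.7000% + 0.0780 × 7.1800% + 0.1707 × 5.1456% + 0.1006 × 6.6732% + 0.2276 × 7.4692% = 7.0675%.

7.07%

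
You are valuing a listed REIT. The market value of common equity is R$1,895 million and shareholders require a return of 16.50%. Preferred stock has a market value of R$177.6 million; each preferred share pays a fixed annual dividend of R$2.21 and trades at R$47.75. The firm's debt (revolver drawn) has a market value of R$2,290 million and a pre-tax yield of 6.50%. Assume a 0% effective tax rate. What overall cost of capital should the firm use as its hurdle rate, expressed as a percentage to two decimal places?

Cost of preferred: Rp = 2.21 / 47.75 = 4.6283%.
Total capital V = 1895 + 177.6 + 2290 = 4362.6.
Equity: weight = 1895/4362.6 = 0.4344; cost = 16.5%.
Preferred: weight = 177.6/4362.6 = 0.0407; cost = 4.6283%.
Revolver drawn: weight = 2290/4362.6 = 0.5249; after-tax cost = 6.5% × (1 − 0%) = 6.5000%.
WACC = 0.4344 × 16.5000% + 0.0407 × 4.6283% + 0.5249 × 6.5000% = 10.7675%.

10.77%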